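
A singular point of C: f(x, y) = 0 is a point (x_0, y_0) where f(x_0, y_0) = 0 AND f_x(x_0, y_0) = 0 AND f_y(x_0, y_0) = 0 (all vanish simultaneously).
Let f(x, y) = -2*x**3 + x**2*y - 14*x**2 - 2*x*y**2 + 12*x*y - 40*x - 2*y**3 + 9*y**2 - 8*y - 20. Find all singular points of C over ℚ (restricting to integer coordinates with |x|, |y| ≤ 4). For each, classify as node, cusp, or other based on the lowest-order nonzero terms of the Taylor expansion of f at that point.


Singular points: {(-2, 2)}; classification: cusp.

Compute partial derivatives:
  f_x = -6*x**2 + 2*x*y - 28*x - 2*y**2 + 12*y - 40.
  f_y = x**2 - 4*x*y + 12*x - 6*y**2 + 18*y - 8.
Scan x_0 ∈ {−4, ..., 4}. For each x_0, f_y(x_0, y) is a polynomial in y; find its integer roots y ∈ {−4, ..., 4}, then test f_x and f at those candidates.
  x = -4: f_y(-4, y) = -6*y**2 + 34*y - 40; vanishes at y ∈ {4}. (-4, 4): f_x = -40 ≠ 0.
  x = -3: f_y(-3, y) = -6*y**2 + 30*y - 35; no integer root y with |y| ≤ 4.
  x = -2: f_y(-2, y) = -6*y**2 + 26*y - 28; vanishes at y ∈ {2}. (-2, 2): f_x = 0, f = 0 — SINGULAR.
  x = -1: f_y(-1, y) = -6*y**2 + 22*y - 19; no integer root y with |y| ≤ 4.
  x = 0: f_y(0, y) = -6*y**2 + 18*y - 8; no integer root y with |y| ≤ 4.
  x = 1: f_y(1, y) = -6*y**2 + 14*y + 5; no integer root y with |y| ≤ 4.
  x = 2: f_y(2, y) = -6*y**2 + 10*y + 20; no integer root y with |y| ≤ 4.
  x = 3: f_y(3, y) = -6*y**2 + 6*y + 37; no integer root y with |y| ≤ 4.
  x = 4: f_y(4, y) = -6*y**2 + 2*y + 56; no integer root y with |y| ≤ 4.
Only singular point on the grid: (-2, 2).
Classify: substitute x = -2 + u, y = 2 + v and expand: f = -2*u**3 + u**2*v - 2*u*v**2 - 2*v**3 + v**2.
No constant or linear terms (consistent with a singular point). Quadratic part: v**2. Cubic part: -2*u**3 + u**2*v - 2*u*v**2 - 2*v**3.
The quadratic part v**2 is a perfect square, so there is a single (double) tangent line v = 0, i.e. y = 2. Restricting the cubic part to that line (v = 0) leaves -2*u**3 ≠ 0, so f is not divisible by v and the branch is v² ≈ 2*u**3 to lowest order — this is a cusp.
Classification: cusp.


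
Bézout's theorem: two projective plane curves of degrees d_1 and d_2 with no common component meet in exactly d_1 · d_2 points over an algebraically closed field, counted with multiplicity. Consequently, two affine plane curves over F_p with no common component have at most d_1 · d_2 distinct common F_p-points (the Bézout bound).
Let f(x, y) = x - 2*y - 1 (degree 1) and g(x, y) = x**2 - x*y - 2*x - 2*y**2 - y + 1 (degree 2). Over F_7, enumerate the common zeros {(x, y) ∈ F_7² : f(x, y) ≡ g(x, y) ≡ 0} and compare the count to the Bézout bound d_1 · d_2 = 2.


Common zeros: {(1, 0)}; count = 1; Bézout bound = 2.

deg(f) = 1, deg(g) = 2, so Bézout bound = 2.
Scan x ∈ F_7. For each x, list the y ∈ F_7 with f(x, y) ≡ 0 and those with g(x, y) ≡ 0 (mod 7); the common zeros in that column are the intersection.
  x = 0: f ≡ 0 at y ∈ {3}; g ≡ 0 at y ∈ {4, 6}; common: ∅.
  x = 1: f ≡ 0 at y ∈ {0}; g ≡ 0 at y ∈ {0, 6}; common: {0}.
  x = 2: f ≡ 0 at y ∈ {4}; g ≡ 0 at y ∈ ∅; common: ∅.
  x = 3: f ≡ 0 at y ∈ {1}; g ≡ 0 at y ∈ ∅; common: ∅.
  x = 4: f ≡ 0 at y ∈ {5}; g ≡ 0 at y ∈ ∅; common: ∅.
  x = 5: f ≡ 0 at y ∈ {2}; g ≡ 0 at y ∈ ∅; common: ∅.
  x = 6: f ≡ 0 at y ∈ {6}; g ≡ 0 at y ∈ {3, 4}; common: ∅.
Collecting: common zeros = {(1, 0)}, so the count is 1.
Comparison with the Bézout bound: 1 ≤ 2 = deg(f)·deg(g), as expected for curves with no common component (the affine F_7-count falls short of the bound because intersections may lie at infinity, over extension fields, or carry multiplicity).


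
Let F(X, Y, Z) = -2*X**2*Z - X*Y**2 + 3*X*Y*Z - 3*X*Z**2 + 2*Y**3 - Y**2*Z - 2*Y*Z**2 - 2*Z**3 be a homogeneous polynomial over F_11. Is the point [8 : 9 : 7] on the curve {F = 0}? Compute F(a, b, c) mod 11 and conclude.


F(8,9,7) ≡ 7 (mod 11); P is NOT on the curve.

Evaluate F(8, 9, 7) term-by-term (mod 11).
  -2*X**2*Z ↦ -2·64·1·7 = -896
  -X*Y**2 ↦ -1·8·81·1 = -648
  3*X*Y*Z ↦ 3·8·9·7 = 1512
  -3*X*Z**2 ↦ -3·8·1·49 = -1176
  2*Y**3 ↦ 2·1·729·1 = 1458
  -Y**2*Z ↦ -1·1·81·7 = -567
  -2*Y*Z**2 ↦ -2·1·9·49 = -882
  -2*Z**3 ↦ -2·1·1·343 = -686
Sum: F(8, 9, 7) = (-896) + (-648) + (1512) + (-1176) + (1458) + (-567) + (-882) + (-686) = -1885.
Reducing mod 11: -1885 ≡ 7 (mod 11).
Since F(a, b, c) ≡ 7 ≠ 0 (mod 11), P does NOT lie on the curve.


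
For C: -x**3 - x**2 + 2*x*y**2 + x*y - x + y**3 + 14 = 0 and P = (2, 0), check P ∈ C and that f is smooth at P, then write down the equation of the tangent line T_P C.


Tangent line at P: -17*x + 2*y + 34 = 0.

Step 1: f(2, 0) = 0, so P lies on C.
Step 2: partial derivatives
  f_x(x, y) = -3*x**2 - 2*x + 2*y**2 + y - 1, f_y(x, y) = 4*x*y + x + 3*y**2.
  f_x(P) = -17, f_y(P) = 2 (gradient nonzero, so P is smooth).
Step 3: tangent line at P: -17·(x − 2) + 2·(y − 0) = 0.
Expanding: -17*x + 2*y + 34 = 0.


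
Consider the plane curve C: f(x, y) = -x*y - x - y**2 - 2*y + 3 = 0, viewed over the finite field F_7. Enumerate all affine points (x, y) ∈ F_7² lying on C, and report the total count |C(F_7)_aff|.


Affine F_7-points: {(0, 1), (0, 4), (3, 0), (3, 2), (4, 3), (4, 5)}; count = 6.

For each of the 49 pairs (x, y) ∈ F_7², evaluate f(x, y) mod 7. Record the zeros.
  x = 0: [0↦3, 1↦0, 2↦2, 3↦2, 4↦0, 5↦3, 6↦4]  zeros at y ∈ {1, 4}
  x = 1: [0↦2, 1↦5, 2↦6, 3↦5, 4↦2, 5↦4, 6↦4]  zeros at y ∈ ∅
  x = 2: [0↦1, 1↦3, 2↦3, 3↦1, 4↦4, 5↦5, 6↦4]  zeros at y ∈ ∅
  x = 3: [0↦0, 1↦1, 2↦0, 3↦4, 4↦6, 5↦6, 6↦4]  zeros at y ∈ {0, 2}
  x = 4: [0↦6, 1↦6, 2↦4, 3↦0, 4↦1, 5↦0, 6↦4]  zeros at y ∈ {3, 5}
  x = 5: [0↦5, 1↦4, 2↦1, 3↦3, 4↦3, 5↦1, 6↦4]  zeros at y ∈ ∅
  x = 6: [0↦4, 1↦2, 2↦5, 3↦6, 4↦5, 5↦2, 6↦4]  zeros at y ∈ ∅
Collecting zeros: affine points = {(0, 1), (0, 4), (3, 0), (3, 2), (4, 3), (4, 5)}.
Total count |C(F_7)_aff| = 6.


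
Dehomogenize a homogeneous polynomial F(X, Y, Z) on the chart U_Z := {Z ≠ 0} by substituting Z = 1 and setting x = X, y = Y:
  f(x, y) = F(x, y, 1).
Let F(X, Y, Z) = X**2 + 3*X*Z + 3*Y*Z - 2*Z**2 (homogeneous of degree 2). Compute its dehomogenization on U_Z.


f(x, y) = x**2 + 3*x + 3*y - 2

On U_Z we set Z = 1. Each monomial c·X^i·Y^j·Z^k in F becomes c·x^i·y^j·1^k = c·x^i·y^j.
Substituting Z = 1: F(X, Y, 1) = x**2 + 3*x + 3*y - 2.
Note: deg(f) ≤ deg(F) = 2; strict inequality happens when F is divisible by Z (lost terms).


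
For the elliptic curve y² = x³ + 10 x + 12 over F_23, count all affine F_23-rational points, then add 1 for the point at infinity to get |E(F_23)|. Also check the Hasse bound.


Affine points = {(0, 9), (0, 14), (1, 0), (3, 0), (4, 1), (4, 22), (5, 7), (5, 16), (6, 9), (6, 14), (8, 11), (8, 12), (9, 7), (9, 16), (10, 10), (10, 13), (11, 2), (11, 21), (13, 4), (13, 19), (15, 8), (15, 15), (16, 6), (16, 17), (17, 9), (17, 14), (19, 0), (20, 1), (20, 22), (22, 1), (22, 22)}; affine count = 31; |E(F_23)| = 32.

Discriminant check: Δ ∝ 4a³ + 27b² = 4·10³ + 27·12² = 4·1000 + 27·144 ≡ 22 (mod 23). Nonzero ⇒ E is nonsingular.
For each x ∈ F_23, compute rhs = x³ + 10·x + 12 mod 23, then count y ∈ F_23 with y² ≡ rhs.
  x = 0: rhs = 12, matching y values: 9, 14 (2 points).
  x = 1: rhs = 0, matching y values: 0 (1 points).
  x = 2: rhs = 17, matching y values: none (0 points).
  x = 3: rhs = 0, matching y values: 0 (1 points).
  x = 4: rhs = 1, matching y values: 1, 22 (2 points).
  x = 5: rhs = 3, matching y values: 7, 16 (2 points).
  x = 6: rhs = 12, matching y values: 9, 14 (2 points).
  x = 7: rhs = 11, matching y values: none (0 points).
  x = 8: rhs = 6, matching y values: 11, 12 (2 points).
  x = 9: rhs = 3, matching y values: 7, 16 (2 points).
  x = 10: rhs = 8, matching y values: 10, 13 (2 points).
  x = 11: rhs = 4, matching y values: 2, 21 (2 points).
  x = 12: rhs = 20, matching y values: none (0 points).
  x = 13: rhs = 16, matching y values: 4, 19 (2 points).
  x = 14: rhs = 21, matching y values: none (0 points).
  x = 15: rhs = 18, matching y values: 8, 15 (2 points).
  x = 16: rhs = 13, matching y values: 6, 17 (2 points).
  x = 17: rhs = 12, matching y values: 9, 14 (2 points).
  x = 18: rhs = 21, matching y values: none (0 points).
  x = 19: rhs = 0, matching y values: 0 (1 points).
  x = 20: rhs = 1, matching y values: 1, 22 (2 points).
  x = 21: rhs = 7, matching y values: none (0 points).
  x = 22: rhs = 1, matching y values: 1, 22 (2 points).
Total affine count: 31.
Full point count |E(F_23)| = 31 + 1 = 32.
Hasse bound: |32 − (23+1)| = |8| = 8 ≤ 2√23 ≈ 9.5917 ✓.


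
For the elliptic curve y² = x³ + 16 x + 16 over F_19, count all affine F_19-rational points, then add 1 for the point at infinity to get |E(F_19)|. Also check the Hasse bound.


Affine points = {(0, 4), (0, 15), (4, 7), (4, 12), (6, 9), (6, 10), (10, 6), (10, 13), (12, 6), (12, 13), (14, 1), (14, 18), (16, 6), (16, 13)}; affine count = 14; |E(F_19)| = 15.

Discriminant check: Δ ∝ 4a³ + 27b² = 4·16³ + 27·16² = 4·4096 + 27·256 ≡ 2 (mod 19). Nonzero ⇒ E is nonsingular.
For each x ∈ F_19, compute rhs = x³ + 16·x + 16 mod 19, then count y ∈ F_19 with y² ≡ rhs.
  x = 0: rhs = 16, matching y values: 4, 15 (2 points).
  x = 1: rhs = 14, matching y values: none (0 points).
  x = 2: rhs = 18, matching y values: none (0 points).
  x = 3: rhs = 15, matching y values: none (0 points).
  x = 4: rhs = 11, matching y values: 7, 12 (2 points).
  x = 5: rhs = 12, matching y values: none (0 points).
  x = 6: rhs = 5, matching y values: 9, 10 (2 points).
  x = 7: rhs = 15, matching y values: none (0 points).
  x = 8: rhs = 10, matching y values: none (0 points).
  x = 9: rhs = 15, matching y values: none (0 points).
  x = 10: rhs = 17, matching y values: 6, 13 (2 points).
  x = 11: rhs = 3, matching y values: none (0 points).
  x = 12: rhs = 17, matching y values: 6, 13 (2 points).
  x = 13: rhs = 8, matching y values: none (0 points).
  x = 14: rhs = 1, matching y values: 1, 18 (2 points).
  x = 15: rhs = 2, matching y values: none (0 points).
  x = 16: rhs = 17, matching y values: 6, 13 (2 points).
  x = 17: rhs = 14, matching y values: none (0 points).
  x = 18: rhs = 18, matching y values: none (0 points).
Total affine count: 14.
Full point count |E(F_19)| = 14 + 1 = 15.
Hasse bound: |15 − (19+1)| = |-5| = 5 ≤ 2√19 ≈ 8.7178 ✓.


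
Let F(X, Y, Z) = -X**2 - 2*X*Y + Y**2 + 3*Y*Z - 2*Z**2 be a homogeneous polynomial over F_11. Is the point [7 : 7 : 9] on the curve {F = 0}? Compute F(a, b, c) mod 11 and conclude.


F(7,7,9) ≡ 6 (mod 11); P is NOT on the curve.

Evaluate F(7, 7, 9) term-by-term (mod 11).
  -X**2 ↦ -1·49·1·1 = -49
  -2*X*Y ↦ -2·7·7·1 = -98
  Y**2 ↦ 1·1·49·1 = 49
  3*Y*Z ↦ 3·1·7·9 = 189
  -2*Z**2 ↦ -2·1·1·81 = -162
Sum: F(7, 7, 9) = (-49) + (-98) + (49) + (189) + (-162) = -71.
Reducing mod 11: -71 ≡ 6 (mod 11).
Since F(a, b, c) ≡ 6 ≠ 0 (mod 11), P does NOT lie on the curve.


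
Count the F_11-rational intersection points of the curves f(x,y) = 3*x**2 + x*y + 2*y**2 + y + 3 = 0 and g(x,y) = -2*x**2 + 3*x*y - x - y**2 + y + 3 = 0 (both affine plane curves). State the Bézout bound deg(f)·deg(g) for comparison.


Common zeros: ∅; count = 0; Bézout bound = 4.

deg(f) = 2, deg(g) = 2, so Bézout bound = 4.
Scan x ∈ F_11. For each x, list the y ∈ F_11 with f(x, y) ≡ 0 and those with g(x, y) ≡ 0 (mod 11); the common zeros in that column are the intersection.
  x = 0: f ≡ 0 at y ∈ ∅; g ≡ 0 at y ∈ ∅; common: ∅.
  x = 1: f ≡ 0 at y ∈ {5}; g ≡ 0 at y ∈ {0, 4}; common: ∅.
  x = 2: f ≡ 0 at y ∈ ∅; g ≡ 0 at y ∈ ∅; common: ∅.
  x = 3: f ≡ 0 at y ∈ ∅; g ≡ 0 at y ∈ ∅; common: ∅.
  x = 4: f ≡ 0 at y ∈ ∅; g ≡ 0 at y ∈ {0, 2}; common: ∅.
  x = 5: f ≡ 0 at y ∈ ∅; g ≡ 0 at y ∈ {7, 9}; common: ∅.
  x = 6: f ≡ 0 at y ∈ ∅; g ≡ 0 at y ∈ ∅; common: ∅.
  x = 7: f ≡ 0 at y ∈ ∅; g ≡ 0 at y ∈ ∅; common: ∅.
  x = 8: f ≡ 0 at y ∈ ∅; g ≡ 0 at y ∈ {5, 9}; common: ∅.
  x = 9: f ≡ 0 at y ∈ ∅; g ≡ 0 at y ∈ ∅; common: ∅.
  x = 10: f ≡ 0 at y ∈ ∅; g ≡ 0 at y ∈ {4, 5}; common: ∅.
Collecting: common zeros = ∅, so the count is 0.
Comparison with the Bézout bound: 0 ≤ 4 = deg(f)·deg(g), as expected for curves with no common component (the affine F_11-count falls short of the bound because intersections may lie at infinity, over extension fields, or carry multiplicity).


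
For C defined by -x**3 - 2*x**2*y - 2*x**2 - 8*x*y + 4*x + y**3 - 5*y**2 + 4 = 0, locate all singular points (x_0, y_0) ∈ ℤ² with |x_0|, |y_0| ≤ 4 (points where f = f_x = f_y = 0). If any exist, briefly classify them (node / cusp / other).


Singular points: {(-2, 2)}; classification: cusp.

Compute partial derivatives:
  f_x = -3*x**2 - 4*x*y - 4*x - 8*y + 4.
  f_y = -2*x**2 - 8*x + 3*y**2 - 10*y.
Scan x_0 ∈ {−4, ..., 4}. For each x_0, f_y(x_0, y) is a polynomial in y; find its integer roots y ∈ {−4, ..., 4}, then test f_x and f at those candidates.
  x = -4: f_y(-4, y) = 3*y**2 - 10*y; vanishes at y ∈ {0}. (-4, 0): f_x = -28 ≠ 0.
  x = -3: f_y(-3, y) = 3*y**2 - 10*y + 6; no integer root y with |y| ≤ 4.
  x = -2: f_y(-2, y) = 3*y**2 - 10*y + 8; vanishes at y ∈ {2}. (-2, 2): f_x = 0, f = 0 — SINGULAR.
  x = -1: f_y(-1, y) = 3*y**2 - 10*y + 6; no integer root y with |y| ≤ 4.
  x = 0: f_y(0, y) = 3*y**2 - 10*y; vanishes at y ∈ {0}. (0, 0): f_x = 4 ≠ 0.
  x = 1: f_y(1, y) = 3*y**2 - 10*y - 10; no integer root y with |y| ≤ 4.
  x = 2: f_y(2, y) = 3*y**2 - 10*y - 24; no integer root y with |y| ≤ 4.
  x = 3: f_y(3, y) = 3*y**2 - 10*y - 42; no integer root y with |y| ≤ 4.
  x = 4: f_y(4, y) = 3*y**2 - 10*y - 64; no integer root y with |y| ≤ 4.
Only singular point on the grid: (-2, 2).
Classify: substitute x = -2 + u, y = 2 + v and expand: f = -u**3 - 2*u**2*v + v**3 + v**2.
No constant or linear terms (consistent with a singular point). Quadratic part: v**2. Cubic part: -u**3 - 2*u**2*v + v**3.
The quadratic part v**2 is a perfect square, so there is a single (double) tangent line v = 0, i.e. y = 2. Restricting the cubic part to that line (v = 0) leaves -u**3 ≠ 0, so f is not divisible by v and the branch is v² ≈ u**3 to lowest order — this is a cusp.
Classification: cusp.


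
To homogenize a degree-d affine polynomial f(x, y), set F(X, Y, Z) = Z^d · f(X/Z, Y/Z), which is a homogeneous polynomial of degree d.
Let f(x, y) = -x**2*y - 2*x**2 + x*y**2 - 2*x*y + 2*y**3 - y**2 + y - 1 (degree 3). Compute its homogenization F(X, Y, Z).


F(X, Y, Z) = -X**2*Y - 2*X**2*Z + X*Y**2 - 2*X*Y*Z + 2*Y**3 - Y**2*Z + Y*Z**2 - Z**3

deg(f) = 3.
Substitute x = X/Z, y = Y/Z into f, then multiply by Z^3.
  monomial -1·x^2·y^1 ↦ -1·X^2·Y^1·Z^0.
  monomial -2·x^2·y^0 ↦ -2·X^2·Y^0·Z^1.
  monomial 1·x^1·y^2 ↦ 1·X^1·Y^2·Z^0.
  monomial -2·x^1·y^1 ↦ -2·X^1·Y^1·Z^1.
  monomial 2·x^0·y^3 ↦ 2·X^0·Y^3·Z^0.
  monomial -1·x^0·y^2 ↦ -1·X^0·Y^2·Z^1.
  monomial 1·x^0·y^1 ↦ 1·X^0·Y^1·Z^2.
  monomial -1·x^0·y^0 ↦ -1·X^0·Y^0·Z^3.
Collecting: F(X, Y, Z) = -X**2*Y - 2*X**2*Z + X*Y**2 - 2*X*Y*Z + 2*Y**3 - Y**2*Z + Y*Z**2 - Z**3.


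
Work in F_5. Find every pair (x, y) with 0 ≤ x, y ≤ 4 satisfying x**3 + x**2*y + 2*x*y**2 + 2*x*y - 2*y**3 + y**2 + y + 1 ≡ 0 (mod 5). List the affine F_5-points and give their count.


Affine F_5-points: {(3, 3), (4, 0), (4, 2)}; count = 3.

For each of the 25 pairs (x, y) ∈ F_5², evaluate f(x, y) mod 5. Record the zeros.
  x = 0: [0↦1, 1↦1, 2↦1, 3↦4, 4↦3]  zeros at y ∈ ∅
  x = 1: [0↦2, 1↦2, 2↦1, 3↦2, 4↦3]  zeros at y ∈ ∅
  x = 2: [0↦4, 1↦1, 2↦1, 3↦2, 4↦2]  zeros at y ∈ ∅
  x = 3: [0↦3, 1↦4, 2↦2, 3↦0, 4↦1]  zeros at y ∈ {3}
  x = 4: [0↦0, 1↦2, 2↦0, 3↦2, 4↦1]  zeros at y ∈ {0, 2}
Collecting zeros: affine points = {(3, 3), (4, 0), (4, 2)}.
Total count |C(F_5)_aff| = 3.


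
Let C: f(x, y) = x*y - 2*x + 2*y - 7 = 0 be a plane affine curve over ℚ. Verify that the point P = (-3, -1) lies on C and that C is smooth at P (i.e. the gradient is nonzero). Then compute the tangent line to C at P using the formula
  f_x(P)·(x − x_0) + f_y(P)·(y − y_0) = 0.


Tangent line at P: -3*x - y - 10 = 0.

Step 1: f(-3, -1) = 0, so P lies on C.
Step 2: partial derivatives
  f_x(x, y) = y - 2, f_y(x, y) = x + 2.
  f_x(P) = -3, f_y(P) = -1 (gradient nonzero, so P is smooth).
Step 3: tangent line at P: -3·(x − -3) + -1·(y − -1) = 0.
Expanding: -3*x - y - 10 = 0.


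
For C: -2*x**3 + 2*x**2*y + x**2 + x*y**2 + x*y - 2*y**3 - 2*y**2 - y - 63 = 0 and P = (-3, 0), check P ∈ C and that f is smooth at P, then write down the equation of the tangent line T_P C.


Tangent line at P: -60*x + 14*y - 180 = 0.

Step 1: f(-3, 0) = 0, so P lies on C.
Step 2: partial derivatives
  f_x(x, y) = -6*x**2 + 4*x*y + 2*x + y**2 + y, f_y(x, y) = 2*x**2 + 2*x*y + x - 6*y**2 - 4*y - 1.
  f_x(P) = -60, f_y(P) = 14 (gradient nonzero, so P is smooth).
Step 3: tangent line at P: -60·(x − -3) + 14·(y − 0) = 0.
Expanding: -60*x + 14*y - 180 = 0.


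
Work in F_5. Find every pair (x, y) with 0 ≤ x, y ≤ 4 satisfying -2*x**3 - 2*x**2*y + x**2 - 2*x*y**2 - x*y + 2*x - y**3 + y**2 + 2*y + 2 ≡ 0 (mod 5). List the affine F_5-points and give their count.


Affine F_5-points: {(0, 3), (1, 1), (2, 4)}; count = 3.

For each of the 25 pairs (x, y) ∈ F_5², evaluate f(x, y) mod 5. Record the zeros.
  x = 0: [0↦2, 1↦4, 2↦2, 3↦0, 4↦2]  zeros at y ∈ {3}
  x = 1: [0↦3, 1↦0, 2↦4, 3↦4, 4↦4]  zeros at y ∈ {1}
  x = 2: [0↦4, 1↦2, 2↦3, 3↦1, 4↦0]  zeros at y ∈ {4}
  x = 3: [0↦3, 1↦3, 2↦2, 3↦4, 4↦3]  zeros at y ∈ ∅
  x = 4: [0↦3, 1↦1, 2↦4, 3↦1, 4↦1]  zeros at y ∈ ∅
Collecting zeros: affine points = {(0, 3), (1, 1), (2, 4)}.
Total count |C(F_5)_aff| = 3.


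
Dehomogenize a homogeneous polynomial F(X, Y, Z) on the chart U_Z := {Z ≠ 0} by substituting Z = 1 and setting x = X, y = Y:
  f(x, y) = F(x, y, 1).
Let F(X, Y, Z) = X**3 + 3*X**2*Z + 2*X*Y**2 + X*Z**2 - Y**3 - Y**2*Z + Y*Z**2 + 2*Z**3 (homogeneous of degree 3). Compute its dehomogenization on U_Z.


f(x, y) = x**3 + 3*x**2 + 2*x*y**2 + x - y**3 - y**2 + y + 2

On U_Z we set Z = 1. Each monomial c·X^i·Y^j·Z^k in F becomes c·x^i·y^j·1^k = c·x^i·y^j.
Substituting Z = 1: F(X, Y, 1) = x**3 + 3*x**2 + 2*x*y**2 + x - y**3 - y**2 + y + 2.
Note: deg(f) ≤ deg(F) = 3; strict inequality happens when F is divisible by Z (lost terms).


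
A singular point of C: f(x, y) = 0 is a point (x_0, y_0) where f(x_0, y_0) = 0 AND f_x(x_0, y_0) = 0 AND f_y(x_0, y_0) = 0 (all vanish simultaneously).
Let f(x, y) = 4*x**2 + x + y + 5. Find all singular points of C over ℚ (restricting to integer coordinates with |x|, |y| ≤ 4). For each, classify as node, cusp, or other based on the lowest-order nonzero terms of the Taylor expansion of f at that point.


No singular points in the scanned grid; C is smooth there.

Compute partial derivatives:
  f_x = 8*x + 1.
  f_y = 1.
f_y = 1 is a nonzero constant, so f_y never vanishes: no point (x, y) can satisfy f = f_x = f_y = 0. In particular no (x, y) ∈ {−4, ..., 4}² is singular; the curve is smooth.


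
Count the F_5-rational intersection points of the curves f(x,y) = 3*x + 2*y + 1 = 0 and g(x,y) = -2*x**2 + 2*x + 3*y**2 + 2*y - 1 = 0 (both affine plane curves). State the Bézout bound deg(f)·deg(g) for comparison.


Common zeros: {(0, 2), (4, 1)}; count = 2; Bézout bound = 2.

deg(f) = 1, deg(g) = 2, so Bézout bound = 2.
Scan x ∈ F_5. For each x, list the y ∈ F_5 with f(x, y) ≡ 0 and those with g(x, y) ≡ 0 (mod 5); the common zeros in that column are the intersection.
  x = 0: f ≡ 0 at y ∈ {2}; g ≡ 0 at y ∈ {2, 4}; common: {2}.
  x = 1: f ≡ 0 at y ∈ {3}; g ≡ 0 at y ∈ {2, 4}; common: ∅.
  x = 2: f ≡ 0 at y ∈ {4}; g ≡ 0 at y ∈ {0, 1}; common: ∅.
  x = 3: f ≡ 0 at y ∈ {0}; g ≡ 0 at y ∈ {3}; common: ∅.
  x = 4: f ≡ 0 at y ∈ {1}; g ≡ 0 at y ∈ {0, 1}; common: {1}.
Collecting: common zeros = {(0, 2), (4, 1)}, so the count is 2.
Comparison with the Bézout bound: 2 ≤ 2 = deg(f)·deg(g), as expected for curves with no common component (the bound is attained).


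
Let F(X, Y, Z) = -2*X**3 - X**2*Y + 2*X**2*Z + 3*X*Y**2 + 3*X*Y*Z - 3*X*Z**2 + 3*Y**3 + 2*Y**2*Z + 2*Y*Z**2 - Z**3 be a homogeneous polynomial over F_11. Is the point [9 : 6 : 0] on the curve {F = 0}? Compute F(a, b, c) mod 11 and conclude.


F(9,6,0) ≡ 6 (mod 11); P is NOT on the curve.

Evaluate F(9, 6, 0) term-by-term (mod 11).
  -2*X**3 ↦ -2·729·1·1 = -1458
  -X**2*Y ↦ -1·81·6·1 = -486
  2*X**2*Z ↦ 2·81·1·0 = 0
  3*X*Y**2 ↦ 3·9·36·1 = 972
  3*X*Y*Z ↦ 3·9·6·0 = 0
  -3*X*Z**2 ↦ -3·9·1·0 = 0
  3*Y**3 ↦ 3·1·216·1 = 648
  2*Y**2*Z ↦ 2·1·36·0 = 0
  2*Y*Z**2 ↦ 2·1·6·0 = 0
  -Z**3 ↦ -1·1·1·0 = 0
Sum: F(9, 6, 0) = (-1458) + (-486) + (0) + (972) + (0) + (0) + (648) + (0) + (0) + (0) = -324.
Reducing mod 11: -324 ≡ 6 (mod 11).
Since F(a, b, c) ≡ 6 ≠ 0 (mod 11), P does NOT lie on the curve.


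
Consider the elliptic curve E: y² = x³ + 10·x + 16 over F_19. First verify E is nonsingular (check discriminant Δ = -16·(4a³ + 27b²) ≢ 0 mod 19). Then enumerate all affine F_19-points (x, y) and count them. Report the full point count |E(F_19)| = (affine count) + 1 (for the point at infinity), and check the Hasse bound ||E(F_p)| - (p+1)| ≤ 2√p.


Affine points = {(0, 4), (0, 15), (2, 5), (2, 14), (3, 4), (3, 15), (4, 5), (4, 14), (5, 1), (5, 18), (6, 8), (6, 11), (7, 7), (7, 12), (8, 0), (13, 5), (13, 14), (15, 8), (15, 11), (16, 4), (16, 15), (17, 8), (17, 11), (18, 9), (18, 10)}; affine count = 25; |E(F_19)| = 26.

Discriminant check: Δ ∝ 4a³ + 27b² = 4·10³ + 27·16² = 4·1000 + 27·256 ≡ 6 (mod 19). Nonzero ⇒ E is nonsingular.
For each x ∈ F_19, compute rhs = x³ + 10·x + 16 mod 19, then count y ∈ F_19 with y² ≡ rhs.
  x = 0: rhs = 16, matching y values: 4, 15 (2 points).
  x = 1: rhs = 8, matching y values: none (0 points).
  x = 2: rhs = 6, matching y values: 5, 14 (2 points).
  x = 3: rhs = 16, matching y values: 4, 15 (2 points).
  x = 4: rhs = 6, matching y values: 5, 14 (2 points).
  x = 5: rhs = 1, matching y values: 1, 18 (2 points).
  x = 6: rhs = 7, matching y values: 8, 11 (2 points).
  x = 7: rhs = 11, matching y values: 7, 12 (2 points).
  x = 8: rhs = 0, matching y values: 0 (1 points).
  x = 9: rhs = 18, matching y values: none (0 points).
  x = 10: rhs = 14, matching y values: none (0 points).
  x = 11: rhs = 13, matching y values: none (0 points).
  x = 12: rhs = 2, matching y values: none (0 points).
  x = 13: rhs = 6, matching y values: 5, 14 (2 points).
  x = 14: rhs = 12, matching y values: none (0 points).
  x = 15: rhs = 7, matching y values: 8, 11 (2 points).
  x = 16: rhs = 16, matching y values: 4, 15 (2 points).
  x = 17: rhs = 7, matching y values: 8, 11 (2 points).
  x = 18: rhs = 5, matching y values: 9, 10 (2 points).
Total affine count: 25.
Full point count |E(F_19)| = 25 + 1 = 26.
Hasse bound: |26 − (19+1)| = |6| = 6 ≤ 2√19 ≈ 8.7178 ✓.


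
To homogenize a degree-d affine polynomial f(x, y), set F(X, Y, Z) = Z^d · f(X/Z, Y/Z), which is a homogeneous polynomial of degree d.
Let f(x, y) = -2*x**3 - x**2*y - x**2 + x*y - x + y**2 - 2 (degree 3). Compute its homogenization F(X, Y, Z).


F(X, Y, Z) = -2*X**3 - X**2*Y - X**2*Z + X*Y*Z - X*Z**2 + Y**2*Z - 2*Z**3

deg(f) = 3.
Substitute x = X/Z, y = Y/Z into f, then multiply by Z^3.
  monomial -2·x^3·y^0 ↦ -2·X^3·Y^0·Z^0.
  monomial -1·x^2·y^1 ↦ -1·X^2·Y^1·Z^0.
  monomial -1·x^2·y^0 ↦ -1·X^2·Y^0·Z^1.
  monomial 1·x^1·y^1 ↦ 1·X^1·Y^1·Z^1.
  monomial -1·x^1·y^0 ↦ -1·X^1·Y^0·Z^2.
  monomial 1·x^0·y^2 ↦ 1·X^0·Y^2·Z^1.
  monomial -2·x^0·y^0 ↦ -2·X^0·Y^0·Z^3.
Collecting: F(X, Y, Z) = -2*X**3 - X**2*Y - X**2*Z + X*Y*Z - X*Z**2 + Y**2*Z - 2*Z**3.


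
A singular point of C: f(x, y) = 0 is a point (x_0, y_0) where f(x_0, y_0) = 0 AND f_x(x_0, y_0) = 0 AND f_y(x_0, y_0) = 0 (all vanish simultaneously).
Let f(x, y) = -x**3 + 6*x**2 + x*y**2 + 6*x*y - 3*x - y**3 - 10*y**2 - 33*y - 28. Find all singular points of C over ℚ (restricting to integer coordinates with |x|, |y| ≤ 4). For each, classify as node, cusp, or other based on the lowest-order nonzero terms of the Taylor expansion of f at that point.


Singular points: {(2, -3)}; classification: cusp.

Compute partial derivatives:
  f_x = -3*x**2 + 12*x + y**2 + 6*y - 3.
  f_y = 2*x*y + 6*x - 3*y**2 - 20*y - 33.
Scan x_0 ∈ {−4, ..., 4}. For each x_0, f_y(x_0, y) is a polynomial in y; find its integer roots y ∈ {−4, ..., 4}, then test f_x and f at those candidates.
  x = -4: f_y(-4, y) = -3*y**2 - 28*y - 57; vanishes at y ∈ {-3}. (-4, -3): f_x = -108 ≠ 0.
  x = -3: f_y(-3, y) = -3*y**2 - 26*y - 51; vanishes at y ∈ {-3}. (-3, -3): f_x = -75 ≠ 0.
  x = -2: f_y(-2, y) = -3*y**2 - 24*y - 45; vanishes at y ∈ {-3}. (-2, -3): f_x = -48 ≠ 0.
  x = -1: f_y(-1, y) = -3*y**2 - 22*y - 39; vanishes at y ∈ {-3}. (-1, -3): f_x = -27 ≠ 0.
  x = 0: f_y(0, y) = -3*y**2 - 20*y - 33; vanishes at y ∈ {-3}. (0, -3): f_x = -12 ≠ 0.
  x = 1: f_y(1, y) = -3*y**2 - 18*y - 27; vanishes at y ∈ {-3}. (1, -3): f_x = -3 ≠ 0.
  x = 2: f_y(2, y) = -3*y**2 - 16*y - 21; vanishes at y ∈ {-3}. (2, -3): f_x = 0, f = 0 — SINGULAR.
  x = 3: f_y(3, y) = -3*y**2 - 14*y - 15; vanishes at y ∈ {-3}. (3, -3): f_x = -3 ≠ 0.
  x = 4: f_y(4, y) = -3*y**2 - 12*y - 9; vanishes at y ∈ {-3, -1}. (4, -3): f_x = -12 ≠ 0; (4, -1): f_x = -8 ≠ 0.
Only singular point on the grid: (2, -3).
Classify: substitute x = 2 + u, y = -3 + v and expand: f = -u**3 + u*v**2 - v**3 + v**2.
No constant or linear terms (consistent with a singular point). Quadratic part: v**2. Cubic part: -u**3 + u*v**2 - v**3.
The quadratic part v**2 is a perfect square, so there is a single (double) tangent line v = 0, i.e. y = -3. Restricting the cubic part to that line (v = 0) leaves -u**3 ≠ 0, so f is not divisible by v and the branch is v² ≈ u**3 to lowest order — this is a cusp.
Classification: cusp.


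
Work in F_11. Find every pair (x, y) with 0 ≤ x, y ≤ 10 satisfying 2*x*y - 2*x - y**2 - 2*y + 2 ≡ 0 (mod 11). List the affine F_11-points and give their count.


Affine F_11-points: {(0, 4), (0, 5), (1, 0), (3, 2), (4, 8), (4, 9), (6, 3), (6, 7), (9, 6), (9, 10)}; count = 10.

For each of the 121 pairs (x, y) ∈ F_11², evaluate f(x, y) mod 11. Record the zeros.
  x = 0: [0↦2, 1↦10, 2↦5, 3↦9, 4↦0, 5↦0, 6↦9, 7↦5, 8↦10, 9↦2, 10↦3]  zeros at y ∈ {4, 5}
  x = 1: [0↦0, 1↦10, 2↦7, 3↦2, 4↦6, 5↦8, 6↦8, 7↦6, 8↦2, 9↦7, 10↦10]  zeros at y ∈ {0}
  x = 2: [0↦9, 1↦10, 2↦9, 3↦6, 4↦1, 5↦5, 6↦7, 7↦7, 8↦5, 9↦1, 10↦6]  zeros at y ∈ ∅
  x = 3: [0↦7, 1↦10, 2↦0, 3↦10, 4↦7, 5↦2, 6↦6, 7↦8, 8↦8, 9↦6, 10↦2]  zeros at y ∈ {2}
  x = 4: [0↦5, 1↦10, 2↦2, 3↦3, 4↦2, 5↦10, 6↦5, 7↦9, 8↦0, 9↦0, 10↦9]  zeros at y ∈ {8, 9}
  x = 5: [0↦3, 1↦10, 2↦4, 3↦7, 4↦8, 5↦7, 6↦4, 7↦10, 8↦3, 9↦5, 10↦5]  zeros at y ∈ ∅
  x = 6: [0↦1, 1↦10, 2↦6, 3↦0, 4↦3, 5↦4, 6↦3, 7↦0, 8↦6, 9↦10, 10↦1]  zeros at y ∈ {3, 7}
  x = 7: [0↦10, 1↦10, 2↦8, 3↦4, 4↦9, 5↦1, 6↦2, 7↦1, 8↦9, 9↦4, 10↦8]  zeros at y ∈ ∅
  x = 8: [0↦8, 1↦10, 2↦10, 3↦8, 4↦4, 5↦9, 6↦1, 7↦2, 8↦1, 9↦9, 10↦4]  zeros at y ∈ ∅
  x = 9: [0↦6, 1↦10, 2↦1, 3↦1, 4↦10, 5↦6, 6↦0, 7↦3, 8↦4, 9↦3, 10↦0]  zeros at y ∈ {6, 10}
  x = 10: [0↦4, 1↦10, 2↦3, 3↦5, 4↦5, 5↦3, 6↦10, 7↦4, 8↦7, 9↦8, 10↦7]  zeros at y ∈ ∅
Collecting zeros: affine points = {(0, 4), (0, 5), (1, 0), (3, 2), (4, 8), (4, 9), (6, 3), (6, 7), (9, 6), (9, 10)}.
Total count |C(F_11)_aff| = 10.


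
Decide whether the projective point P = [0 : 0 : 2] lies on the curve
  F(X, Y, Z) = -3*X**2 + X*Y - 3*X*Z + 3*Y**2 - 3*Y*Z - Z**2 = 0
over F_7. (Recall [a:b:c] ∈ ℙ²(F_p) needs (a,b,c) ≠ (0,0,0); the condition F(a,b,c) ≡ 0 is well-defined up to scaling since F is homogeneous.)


F(0,0,2) ≡ 3 (mod 7); P is NOT on the curve.

Evaluate F(0, 0, 2) term-by-term (mod 7).
  -3*X**2 ↦ -3·0·1·1 = 0
  X*Y ↦ 1·0·0·1 = 0
  -3*X*Z ↦ -3·0·1·2 = 0
  3*Y**2 ↦ 3·1·0·1 = 0
  -3*Y*Z ↦ -3·1·0·2 = 0
  -Z**2 ↦ -1·1·1·4 = -4
Sum: F(0, 0, 2) = (0) + (0) + (0) + (0) + (0) + (-4) = -4.
Reducing mod 7: -4 ≡ 3 (mod 7).
Since F(a, b, c) ≡ 3 ≠ 0 (mod 7), P does NOT lie on the curve.


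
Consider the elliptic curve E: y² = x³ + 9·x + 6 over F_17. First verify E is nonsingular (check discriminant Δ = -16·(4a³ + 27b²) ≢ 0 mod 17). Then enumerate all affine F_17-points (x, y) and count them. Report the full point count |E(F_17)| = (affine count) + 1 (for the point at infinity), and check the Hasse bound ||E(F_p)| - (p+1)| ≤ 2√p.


Affine points = {(1, 4), (1, 13), (2, 7), (2, 10), (3, 3), (3, 14), (4, 2), (4, 15), (6, 2), (6, 15), (7, 2), (7, 15), (9, 0), (10, 5), (10, 12), (11, 5), (11, 12), (13, 5), (13, 12), (16, 8), (16, 9)}; affine count = 21; |E(F_17)| = 22.

Discriminant check: Δ ∝ 4a³ + 27b² = 4·9³ + 27·6² = 4·729 + 27·36 ≡ 12 (mod 17). Nonzero ⇒ E is nonsingular.
For each x ∈ F_17, compute rhs = x³ + 9·x + 6 mod 17, then count y ∈ F_17 with y² ≡ rhs.
  x = 0: rhs = 6, matching y values: none (0 points).
  x = 1: rhs = 16, matching y values: 4, 13 (2 points).
  x = 2: rhs = 15, matching y values: 7, 10 (2 points).
  x = 3: rhs = 9, matching y values: 3, 14 (2 points).
  x = 4: rhs = 4, matching y values: 2, 15 (2 points).
  x = 5: rhs = 6, matching y values: none (0 points).
  x = 6: rhs = 4, matching y values: 2, 15 (2 points).
  x = 7: rhs = 4, matching y values: 2, 15 (2 points).
  x = 8: rhs = 12, matching y values: none (0 points).
  x = 9: rhs = 0, matching y values: 0 (1 points).
  x = 10: rhs = 8, matching y values: 5, 12 (2 points).
  x = 11: rhs = 8, matching y values: 5, 12 (2 points).
  x = 12: rhs = 6, matching y values: none (0 points).
  x = 13: rhs = 8, matching y values: 5, 12 (2 points).
  x = 14: rhs = 3, matching y values: none (0 points).
  x = 15: rhs = 14, matching y values: none (0 points).
  x = 16: rhs = 13, matching y values: 8, 9 (2 points).
Total affine count: 21.
Full point count |E(F_17)| = 21 + 1 = 22.
Hasse bound: |22 − (17+1)| = |4| = 4 ≤ 2√17 ≈ 8.2462 ✓.


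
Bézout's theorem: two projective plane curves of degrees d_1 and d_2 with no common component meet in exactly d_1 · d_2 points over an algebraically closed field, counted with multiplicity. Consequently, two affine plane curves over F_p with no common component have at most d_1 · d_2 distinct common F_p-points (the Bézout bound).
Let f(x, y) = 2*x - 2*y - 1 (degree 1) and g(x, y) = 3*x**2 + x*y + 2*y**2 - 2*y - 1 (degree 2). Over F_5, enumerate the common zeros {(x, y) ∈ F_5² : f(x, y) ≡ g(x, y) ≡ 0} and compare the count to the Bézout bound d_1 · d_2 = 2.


Common zeros: ∅; count = 0; Bézout bound = 2.

deg(f) = 1, deg(g) = 2, so Bézout bound = 2.
Scan x ∈ F_5. For each x, list the y ∈ F_5 with f(x, y) ≡ 0 and those with g(x, y) ≡ 0 (mod 5); the common zeros in that column are the intersection.
  x = 0: f ≡ 0 at y ∈ {2}; g ≡ 0 at y ∈ ∅; common: ∅.
  x = 1: f ≡ 0 at y ∈ {3}; g ≡ 0 at y ∈ {4}; common: ∅.
  x = 2: f ≡ 0 at y ∈ {4}; g ≡ 0 at y ∈ ∅; common: ∅.
  x = 3: f ≡ 0 at y ∈ {0}; g ≡ 0 at y ∈ ∅; common: ∅.
  x = 4: f ≡ 0 at y ∈ {1}; g ≡ 0 at y ∈ ∅; common: ∅.
Collecting: common zeros = ∅, so the count is 0.
Comparison with the Bézout bound: 0 ≤ 2 = deg(f)·deg(g), as expected for curves with no common component (the affine F_5-count falls short of the bound because intersections may lie at infinity, over extension fields, or carry multiplicity).


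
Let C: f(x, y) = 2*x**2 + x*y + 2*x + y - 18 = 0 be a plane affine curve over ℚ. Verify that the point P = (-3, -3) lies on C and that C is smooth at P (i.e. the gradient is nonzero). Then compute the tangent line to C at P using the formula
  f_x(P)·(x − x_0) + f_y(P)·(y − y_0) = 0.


Tangent line at P: -13*x - 2*y - 45 = 0.

Step 1: f(-3, -3) = 0, so P lies on C.
Step 2: partial derivatives
  f_x(x, y) = 4*x + y + 2, f_y(x, y) = x + 1.
  f_x(P) = -13, f_y(P) = -2 (gradient nonzero, so P is smooth).
Step 3: tangent line at P: -13·(x − -3) + -2·(y − -3) = 0.
Expanding: -13*x - 2*y - 45 = 0.


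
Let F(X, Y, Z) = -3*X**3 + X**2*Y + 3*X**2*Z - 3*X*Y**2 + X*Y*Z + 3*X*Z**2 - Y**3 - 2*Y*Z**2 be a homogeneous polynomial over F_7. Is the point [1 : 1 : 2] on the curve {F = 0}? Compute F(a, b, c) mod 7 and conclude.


F(1,1,2) ≡ 6 (mod 7); P is NOT on the curve.

Evaluate F(1, 1, 2) term-by-term (mod 7).
  -3*X**3 ↦ -3·1·1·1 = -3
  X**2*Y ↦ 1·1·1·1 = 1
  3*X**2*Z ↦ 3·1·1·2 = 6
  -3*X*Y**2 ↦ -3·1·1·1 = -3
  X*Y*Z ↦ 1·1·1·2 = 2
  3*X*Z**2 ↦ 3·1·1·4 = 12
  -Y**3 ↦ -1·1·1·1 = -1
  -2*Y*Z**2 ↦ -2·1·1·4 = -8
Sum: F(1, 1, 2) = (-3) + (1) + (6) + (-3) + (2) + (12) + (-1) + (-8) = 6.
Reducing mod 7: 6 ≡ 6 (mod 7).
Since F(a, b, c) ≡ 6 ≠ 0 (mod 7), P does NOT lie on the curve.


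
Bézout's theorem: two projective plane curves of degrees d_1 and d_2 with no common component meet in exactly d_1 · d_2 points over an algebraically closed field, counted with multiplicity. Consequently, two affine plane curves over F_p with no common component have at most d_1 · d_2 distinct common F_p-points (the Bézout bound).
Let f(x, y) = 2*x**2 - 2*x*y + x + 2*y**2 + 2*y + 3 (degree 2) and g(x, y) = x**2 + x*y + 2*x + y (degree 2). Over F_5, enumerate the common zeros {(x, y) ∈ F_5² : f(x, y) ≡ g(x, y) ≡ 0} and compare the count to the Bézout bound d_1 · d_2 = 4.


Common zeros: ∅; count = 0; Bézout bound = 4.

deg(f) = 2, deg(g) = 2, so Bézout bound = 4.
Scan x ∈ F_5. For each x, list the y ∈ F_5 with f(x, y) ≡ 0 and those with g(x, y) ≡ 0 (mod 5); the common zeros in that column are the intersection.
  x = 0: f ≡ 0 at y ∈ {2}; g ≡ 0 at y ∈ {0}; common: ∅.
  x = 1: f ≡ 0 at y ∈ ∅; g ≡ 0 at y ∈ {1}; common: ∅.
  x = 2: f ≡ 0 at y ∈ {3}; g ≡ 0 at y ∈ {4}; common: ∅.
  x = 3: f ≡ 0 at y ∈ {3, 4}; g ≡ 0 at y ∈ {0}; common: ∅.
  x = 4: f ≡ 0 at y ∈ {1, 2}; g ≡ 0 at y ∈ ∅; common: ∅.
Collecting: common zeros = ∅, so the count is 0.
Comparison with the Bézout bound: 0 ≤ 4 = deg(f)·deg(g), as expected for curves with no common component (the affine F_5-count falls short of the bound because intersections may lie at infinity, over extension fields, or carry multiplicity).


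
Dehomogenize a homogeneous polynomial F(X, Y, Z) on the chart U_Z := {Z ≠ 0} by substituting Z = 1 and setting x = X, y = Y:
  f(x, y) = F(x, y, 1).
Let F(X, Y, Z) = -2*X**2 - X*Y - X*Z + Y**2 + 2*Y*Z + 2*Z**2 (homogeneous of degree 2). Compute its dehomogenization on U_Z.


f(x, y) = -2*x**2 - x*y - x + y**2 + 2*y + 2

On U_Z we set Z = 1. Each monomial c·X^i·Y^j·Z^k in F becomes c·x^i·y^j·1^k = c·x^i·y^j.
Substituting Z = 1: F(X, Y, 1) = -2*x**2 - x*y - x + y**2 + 2*y + 2.
Note: deg(f) ≤ deg(F) = 2; strict inequality happens when F is divisible by Z (lost terms).


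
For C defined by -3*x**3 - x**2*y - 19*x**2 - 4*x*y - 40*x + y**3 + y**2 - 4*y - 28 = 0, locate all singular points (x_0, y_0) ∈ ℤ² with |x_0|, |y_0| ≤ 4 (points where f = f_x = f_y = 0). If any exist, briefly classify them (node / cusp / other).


Singular points: {(-2, 0)}; classification: node.

Compute partial derivatives:
  f_x = -9*x**2 - 2*x*y - 38*x - 4*y - 40.
  f_y = -x**2 - 4*x + 3*y**2 + 2*y - 4.
Scan x_0 ∈ {−4, ..., 4}. For each x_0, f_y(x_0, y) is a polynomial in y; find its integer roots y ∈ {−4, ..., 4}, then test f_x and f at those candidates.
  x = -4: f_y(-4, y) = 3*y**2 + 2*y - 4; no integer root y with |y| ≤ 4.
  x = -3: f_y(-3, y) = 3*y**2 + 2*y - 1; vanishes at y ∈ {-1}. (-3, -1): f_x = -9 ≠ 0.
  x = -2: f_y(-2, y) = 3*y**2 + 2*y; vanishes at y ∈ {0}. (-2, 0): f_x = 0, f = 0 — SINGULAR.
  x = -1: f_y(-1, y) = 3*y**2 + 2*y - 1; vanishes at y ∈ {-1}. (-1, -1): f_x = -9 ≠ 0.
  x = 0: f_y(0, y) = 3*y**2 + 2*y - 4; no integer root y with |y| ≤ 4.
  x = 1: f_y(1, y) = 3*y**2 + 2*y - 9; no integer root y with |y| ≤ 4.
  x = 2: f_y(2, y) = 3*y**2 + 2*y - 16; vanishes at y ∈ {2}. (2, 2): f_x = -168 ≠ 0.
  x = 3: f_y(3, y) = 3*y**2 + 2*y - 25; no integer root y with |y| ≤ 4.
  x = 4: f_y(4, y) = 3*y**2 + 2*y - 36; no integer root y with |y| ≤ 4.
Only singular point on the grid: (-2, 0).
Classify: substitute x = -2 + u, y = 0 + v and expand: f = -3*u**3 - u**2*v - u**2 + v**3 + v**2.
No constant or linear terms (consistent with a singular point). Quadratic part: -u**2 + v**2. Cubic part: -3*u**3 - u**2*v + v**3.
The quadratic part v**2 - u**2 = (v − u)(v + u) splits into two distinct linear factors, so there are two distinct tangent lines y − 0 = ±(x − -2) — this is a node (ordinary double point).
Classification: node.


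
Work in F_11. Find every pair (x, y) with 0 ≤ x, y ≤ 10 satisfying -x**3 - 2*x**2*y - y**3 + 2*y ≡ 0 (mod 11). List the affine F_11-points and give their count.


Affine F_11-points: {(0, 0), (1, 10), (3, 1), (4, 2), (4, 10), (7, 1), (7, 9), (8, 10), (10, 1)}; count = 9.

For each of the 121 pairs (x, y) ∈ F_11², evaluate f(x, y) mod 11. Record the zeros.
  x = 0: [0↦0, 1↦1, 2↦7, 3↦1, 4↦10, 5↦6, 6↦5, 7↦1, 8↦10, 9↦4, 10↦10]  zeros at y ∈ {0}
  x = 1: [0↦10, 1↦9, 2↦2, 3↦5, 4↦1, 5↦6, 6↦3, 7↦8, 8↦4, 9↦7, 10↦0]  zeros at y ∈ {10}
  x = 2: [0↦3, 1↦7, 2↦5, 3↦2, 4↦3, 5↦2, 6↦4, 7↦3, 8↦4, 9↦1, 10↦10]  zeros at y ∈ ∅
  x = 3: [0↦6, 1↦0, 2↦10, 3↦8, 4↦10, 5↦10, 6↦2, 7↦2, 8↦4, 9↦2, 10↦1]  zeros at y ∈ {1}
  x = 4: [0↦2, 1↦4, 2↦0, 3↦6, 4↦5, 5↦2, 6↦2, 7↦10, 8↦9, 9↦4, 10↦0]  zeros at y ∈ {2, 10}
  x = 5: [0↦7, 1↦2, 2↦2, 3↦1, 4↦4, 5↦5, 6↦9, 7↦10, 8↦2, 9↦1, 10↦1]  zeros at y ∈ ∅
  x = 6: [0↦4, 1↦10, 2↦10, 3↦9, 4↦1, 5↦2, 6↦6, 7↦7, 8↦10, 9↦9, 10↦9]  zeros at y ∈ ∅
  x = 7: [0↦9, 1↦0, 2↦7, 3↦2, 4↦1, 5↦9, 6↦9, 7↦6, 8↦5, 9↦0, 10↦7]  zeros at y ∈ {1, 9}
  x = 8: [0↦5, 1↦10, 2↦9, 3↦7, 4↦9, 5↦9, 6↦1, 7↦1, 8↦3, 9↦1, 10↦0]  zeros at y ∈ {10}
  x = 9: [0↦8, 1↦1, 2↦10, 3↦7, 4↦8, 5↦7, 6↦9, 7↦8, 8↦9, 9↦6, 10↦4]  zeros at y ∈ ∅
  x = 10: [0↦1, 1↦0, 2↦4, 3↦7, 4↦3, 5↦8, 6↦5, 7↦10, 8↦6, 9↦9, 10↦2]  zeros at y ∈ {1}
Collecting zeros: affine points = {(0, 0), (1, 10), (3, 1), (4, 2), (4, 10), (7, 1), (7, 9), (8, 10), (10, 1)}.
Total count |C(F_11)_aff| = 9.


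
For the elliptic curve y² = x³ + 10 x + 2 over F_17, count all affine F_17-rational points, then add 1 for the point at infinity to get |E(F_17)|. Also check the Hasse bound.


Affine points = {(0, 6), (0, 11), (1, 8), (1, 9), (2, 8), (2, 9), (3, 5), (3, 12), (4, 2), (4, 15), (8, 4), (8, 13), (11, 7), (11, 10), (13, 0), (14, 8), (14, 9), (15, 5), (15, 12), (16, 5), (16, 12)}; affine count = 21; |E(F_17)| = 22.

Discriminant check: Δ ∝ 4a³ + 27b² = 4·10³ + 27·2² = 4·1000 + 27·4 ≡ 11 (mod 17). Nonzero ⇒ E is nonsingular.
For each x ∈ F_17, compute rhs = x³ + 10·x + 2 mod 17, then count y ∈ F_17 with y² ≡ rhs.
  x = 0: rhs = 2, matching y values: 6, 11 (2 points).
  x = 1: rhs = 13, matching y values: 8, 9 (2 points).
  x = 2: rhs = 13, matching y values: 8, 9 (2 points).
  x = 3: rhs = 8, matching y values: 5, 12 (2 points).
  x = 4: rhs = 4, matching y values: 2, 15 (2 points).
  x = 5: rhs = 7, matching y values: none (0 points).
  x = 6: rhs = 6, matching y values: none (0 points).
  x = 7: rhs = 7, matching y values: none (0 points).
  x = 8: rhs = 16, matching y values: 4, 13 (2 points).
  x = 9: rhs = 5, matching y values: none (0 points).
  x = 10: rhs = 14, matching y values: none (0 points).
  x = 11: rhs = 15, matching y values: 7, 10 (2 points).
  x = 12: rhs = 14, matching y values: none (0 points).
  x = 13: rhs = 0, matching y values: 0 (1 points).
  x = 14: rhs = 13, matching y values: 8, 9 (2 points).
  x = 15: rhs = 8, matching y values: 5, 12 (2 points).
  x = 16: rhs = 8, matching y values: 5, 12 (2 points).
Total affine count: 21.
Full point count |E(F_17)| = 21 + 1 = 22.
Hasse bound: |22 − (17+1)| = |4| = 4 ≤ 2√17 ≈ 8.2462 ✓.
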